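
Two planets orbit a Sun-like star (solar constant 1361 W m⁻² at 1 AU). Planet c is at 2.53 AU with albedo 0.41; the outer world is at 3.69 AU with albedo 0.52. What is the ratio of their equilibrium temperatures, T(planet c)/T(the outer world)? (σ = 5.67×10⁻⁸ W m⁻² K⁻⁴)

T_eq = [S₀(1−A)/(4σd²)]^(1/4), so T ∝ (1−A)^(1/4) / √d.
T₁ = [1361×0.59/(4×5.67×10⁻⁸×2.53²)]^(1/4) = 153.36 K.
T₂ = [1361×0.48/(4×5.67×10⁻⁸×3.69²)]^(1/4) = 120.60 K.

T₁/T₂ ≈ 1.272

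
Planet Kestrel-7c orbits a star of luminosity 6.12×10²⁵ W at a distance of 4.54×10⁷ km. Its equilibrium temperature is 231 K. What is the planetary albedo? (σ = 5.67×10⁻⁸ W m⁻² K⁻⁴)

d = 4.54×10⁷ km = 4.54×10¹⁰ m.
Flux: S = L/(4πd²) = 6.12×10²⁵/(4π×(4.54×10¹⁰)²) = 2360 W m⁻².
From T_eq⁴ = S(1−A)/(4σ): 1−A = 4σT_eq⁴/S.
1−A = 4 × 5.67×10⁻⁸ × (231)⁴ / 2360 = 0.273.

A ≈ 0.73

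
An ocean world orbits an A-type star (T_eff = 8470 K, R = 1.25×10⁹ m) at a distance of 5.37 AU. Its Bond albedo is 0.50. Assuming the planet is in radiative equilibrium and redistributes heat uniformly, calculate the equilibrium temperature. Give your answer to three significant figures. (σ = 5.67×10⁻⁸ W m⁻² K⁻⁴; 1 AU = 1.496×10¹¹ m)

T_eq ≈ 199 K

d = 5.37 AU = 8.03×10¹¹ m.
L = 4πR_⋆²σT_⋆⁴ = 4π(1.25×10⁹)² × 5.67×10⁻⁸ × (8470)⁴ = 5.73×10²⁷ W.
S = L/(4πd²) = 707 W m⁻².
Energy balance: absorbed = emitted ⇒ πR²·S(1−A) = 4πR²·σT_eq⁴, so T_eq⁴ = S(1−A)/(4σ).
T_eq = [707 × 0.50 / (4 × 5.67×10⁻⁸)]^(1/4) = (1.56×10⁹)^(1/4) = 199 K.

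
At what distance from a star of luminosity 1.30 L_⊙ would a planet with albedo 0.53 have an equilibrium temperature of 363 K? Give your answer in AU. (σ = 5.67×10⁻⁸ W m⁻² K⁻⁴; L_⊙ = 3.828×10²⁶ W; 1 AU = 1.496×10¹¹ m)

d ≈ 0.460 AU

L = 1.30 × 3.828×10²⁶ = 4.98×10²⁶ W.
From T_eq⁴ = L(1−A)/(16πσd²): d = √[L(1−A)/(16πσT_eq⁴)].
d = √[4.98×10²⁶ × 0.47 / (16π × 5.67×10⁻⁸ × (363)⁴)] = 6.87×10¹⁰ m = 0.460 AU.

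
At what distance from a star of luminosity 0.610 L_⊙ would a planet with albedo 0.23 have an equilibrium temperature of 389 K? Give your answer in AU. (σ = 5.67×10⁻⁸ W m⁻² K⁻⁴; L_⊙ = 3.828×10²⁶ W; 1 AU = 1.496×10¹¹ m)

d ≈ 0.351 AU

L = 0.610 × 3.828×10²⁶ = 2.34×10²⁶ W.
From T_eq⁴ = L(1−A)/(16πσd²): d = √[L(1−A)/(16πσT_eq⁴)].
d = √[2.34×10²⁶ × 0.77 / (16π × 5.67×10⁻⁸ × (389)⁴)] = 5.25×10¹⁰ m = 0.351 AU.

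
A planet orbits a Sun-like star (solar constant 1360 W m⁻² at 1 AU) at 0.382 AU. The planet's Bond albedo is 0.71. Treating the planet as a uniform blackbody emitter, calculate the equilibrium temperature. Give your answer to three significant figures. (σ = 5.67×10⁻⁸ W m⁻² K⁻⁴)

Flux at 0.382 AU: S = 1360/0.382² = 9320 W m⁻².
Energy balance: absorbed = emitted ⇒ πR²·S(1−A) = 4πR²·σT_eq⁴, so T_eq⁴ = S(1−A)/(4σ).
T_eq = [9320 × 0.29 / (4 × 5.67×10⁻⁸)]^(1/4) = (1.19×10¹⁰)^(1/4) = 330 K.

T_eq ≈ 330 K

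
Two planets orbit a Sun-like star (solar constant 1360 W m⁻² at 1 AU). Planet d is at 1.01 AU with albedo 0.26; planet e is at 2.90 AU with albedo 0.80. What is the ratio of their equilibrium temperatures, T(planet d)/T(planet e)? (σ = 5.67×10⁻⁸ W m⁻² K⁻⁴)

T_eq = [S₀(1−A)/(4σd²)]^(1/4), so T ∝ (1−A)^(1/4) / √d.
T₁ = [1360×0.74/(4×5.67×10⁻⁸×1.01²)]^(1/4) = 256.82 K.
T₂ = [1360×0.20/(4×5.67×10⁻⁸×2.90²)]^(1/4) = 109.28 K.

T₁/T₂ ≈ 2.350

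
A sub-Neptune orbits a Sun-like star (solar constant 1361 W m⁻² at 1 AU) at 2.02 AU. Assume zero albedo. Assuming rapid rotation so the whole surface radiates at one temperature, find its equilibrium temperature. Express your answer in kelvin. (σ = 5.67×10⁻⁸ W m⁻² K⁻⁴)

Flux at 2.02 AU: S = 1361/2.02² = 334 W m⁻².
Energy balance: absorbed = emitted ⇒ πR²·S(1−A) = 4πR²·σT_eq⁴, so T_eq⁴ = S(1−A)/(4σ).
T_eq = [334 × 1.00 / (4 × 5.67×10⁻⁸)]^(1/4) = (1.47×10⁹)^(1/4) = 196 K.

T_eq ≈ 196 K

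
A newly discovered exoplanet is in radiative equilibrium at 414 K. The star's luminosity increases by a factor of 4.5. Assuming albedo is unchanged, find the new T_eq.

T_eq ∝ L^(1/4) · d^(−1/2).
T′ = 414 × 4.5^(1/4) = 603 K.

T_eq ≈ 603 K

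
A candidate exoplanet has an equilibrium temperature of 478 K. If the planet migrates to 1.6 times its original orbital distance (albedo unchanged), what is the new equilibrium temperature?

T_eq ∝ L^(1/4) · d^(−1/2).
T′ = 478 / 1.6^(1/2) = 378 K.

T_eq ≈ 378 K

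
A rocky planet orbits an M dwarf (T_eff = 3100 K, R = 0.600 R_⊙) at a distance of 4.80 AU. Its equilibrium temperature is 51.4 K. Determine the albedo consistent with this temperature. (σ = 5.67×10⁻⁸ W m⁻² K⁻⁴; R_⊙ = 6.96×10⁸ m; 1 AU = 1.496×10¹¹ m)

R_⋆ = 0.600 × 6.96×10⁸ = 4.18×10⁸ m.
d = 4.80 AU = 7.18×10¹¹ m.
L = 4πR_⋆²σT_⋆⁴ = 4π(4.18×10⁸)² × 5.67×10⁻⁸ × (3100)⁴ = 1.15×10²⁵ W.
S = L/(4πd²) = 1.77 W m⁻².
From T_eq⁴ = S(1−A)/(4σ): 1−A = 4σT_eq⁴/S.
1−A = 4 × 5.67×10⁻⁸ × (51.4)⁴ / 1.77 = 0.894.

A ≈ 0.11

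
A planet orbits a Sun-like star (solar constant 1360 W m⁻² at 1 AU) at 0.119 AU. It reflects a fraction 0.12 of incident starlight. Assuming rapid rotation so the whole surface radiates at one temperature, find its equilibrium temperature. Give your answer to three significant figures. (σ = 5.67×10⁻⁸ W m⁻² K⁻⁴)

T_eq ≈ 781 K

Flux at 0.119 AU: S = 1360/0.119² = 9.60×10⁴ W m⁻².
Energy balance: absorbed = emitted ⇒ πR²·S(1−A) = 4πR²·σT_eq⁴, so T_eq⁴ = S(1−A)/(4σ).
T_eq = [9.60×10⁴ × 0.88 / (4 × 5.67×10⁻⁸)]^(1/4) = (3.73×10¹¹)^(1/4) = 781 K.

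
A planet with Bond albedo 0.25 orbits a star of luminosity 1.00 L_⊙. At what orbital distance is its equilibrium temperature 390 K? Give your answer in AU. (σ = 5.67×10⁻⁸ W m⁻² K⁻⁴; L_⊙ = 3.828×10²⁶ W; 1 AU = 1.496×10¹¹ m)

L = 1.00 × 3.828×10²⁶ = 3.83×10²⁶ W.
From T_eq⁴ = L(1−A)/(16πσd²): d = √[L(1−A)/(16πσT_eq⁴)].
d = √[3.83×10²⁶ × 0.75 / (16π × 5.67×10⁻⁸ × (390)⁴)] = 6.60×10¹⁰ m = 0.441 AU.

d ≈ 0.441 AU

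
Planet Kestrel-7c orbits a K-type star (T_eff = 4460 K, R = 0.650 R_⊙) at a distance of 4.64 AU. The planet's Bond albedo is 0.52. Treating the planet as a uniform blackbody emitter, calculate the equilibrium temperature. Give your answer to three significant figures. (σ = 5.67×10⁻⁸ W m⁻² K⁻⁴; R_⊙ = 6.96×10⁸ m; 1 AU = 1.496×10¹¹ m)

R_⋆ = 0.650 × 6.96×10⁸ = 4.52×10⁸ m.
d = 4.64 AU = 6.94×10¹¹ m.
L = 4πR_⋆²σT_⋆⁴ = 4π(4.52×10⁸)² × 5.67×10⁻⁸ × (4460)⁴ = 5.77×10²⁵ W.
S = L/(4πd²) = 9.53 W m⁻².
Energy balance: absorbed = emitted ⇒ πR²·S(1−A) = 4πR²·σT_eq⁴, so T_eq⁴ = S(1−A)/(4σ).
T_eq = [9.53 × 0.48 / (4 × 5.67×10⁻⁸)]^(1/4) = (2.02×10⁷)^(1/4) = 67.0 K.

T_eq ≈ 67.0 K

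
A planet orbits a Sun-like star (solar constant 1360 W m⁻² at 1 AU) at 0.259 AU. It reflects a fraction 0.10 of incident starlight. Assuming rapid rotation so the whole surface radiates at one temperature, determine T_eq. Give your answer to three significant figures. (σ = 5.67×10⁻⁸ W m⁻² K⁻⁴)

T_eq ≈ 533 K

Flux at 0.259 AU: S = 1360/0.259² = 2.03×10⁴ W m⁻².
Energy balance: absorbed = emitted ⇒ πR²·S(1−A) = 4πR²·σT_eq⁴, so T_eq⁴ = S(1−A)/(4σ).
T_eq = [2.03×10⁴ × 0.90 / (4 × 5.67×10⁻⁸)]^(1/4) = (8.05×10¹⁰)^(1/4) = 533 K.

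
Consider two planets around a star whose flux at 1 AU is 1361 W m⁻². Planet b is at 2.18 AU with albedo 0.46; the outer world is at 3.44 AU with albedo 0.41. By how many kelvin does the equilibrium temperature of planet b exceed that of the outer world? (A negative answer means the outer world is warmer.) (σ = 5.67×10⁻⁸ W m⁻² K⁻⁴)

T_eq = [S₀(1−A)/(4σd²)]^(1/4), so T ∝ (1−A)^(1/4) / √d.
T₁ = [1361×0.54/(4×5.67×10⁻⁸×2.18²)]^(1/4) = 161.59 K.
T₂ = [1361×0.59/(4×5.67×10⁻⁸×3.44²)]^(1/4) = 131.52 K.

ΔT ≈ 30.1 K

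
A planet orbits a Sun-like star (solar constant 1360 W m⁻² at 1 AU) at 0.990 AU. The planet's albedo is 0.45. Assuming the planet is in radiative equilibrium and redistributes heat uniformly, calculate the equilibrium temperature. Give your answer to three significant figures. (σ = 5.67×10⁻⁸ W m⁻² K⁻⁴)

Flux at 0.990 AU: S = 1360/0.990² = 1390 W m⁻².
Energy balance: absorbed = emitted ⇒ πR²·S(1−A) = 4πR²·σT_eq⁴, so T_eq⁴ = S(1−A)/(4σ).
T_eq = [1390 × 0.55 / (4 × 5.67×10⁻⁸)]^(1/4) = (3.37×10⁹)^(1/4) = 241 K.

T_eq ≈ 241 K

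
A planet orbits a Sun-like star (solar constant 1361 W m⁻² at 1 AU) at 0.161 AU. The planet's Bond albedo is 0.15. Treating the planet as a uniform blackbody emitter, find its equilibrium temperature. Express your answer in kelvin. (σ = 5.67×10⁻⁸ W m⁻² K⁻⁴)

T_eq ≈ 666 K

Flux at 0.161 AU: S = 1361/0.161² = 5.25×10⁴ W m⁻².
Energy balance: absorbed = emitted ⇒ πR²·S(1−A) = 4πR²·σT_eq⁴, so T_eq⁴ = S(1−A)/(4σ).
T_eq = [5.25×10⁴ × 0.85 / (4 × 5.67×10⁻⁸)]^(1/4) = (1.97×10¹¹)^(1/4) = 666 K.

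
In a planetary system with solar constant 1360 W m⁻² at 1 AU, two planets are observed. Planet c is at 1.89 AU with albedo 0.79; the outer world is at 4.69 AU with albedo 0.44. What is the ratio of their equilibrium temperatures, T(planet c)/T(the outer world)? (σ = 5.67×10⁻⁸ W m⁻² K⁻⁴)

T_eq = [S₀(1−A)/(4σd²)]^(1/4), so T ∝ (1−A)^(1/4) / √d.
T₁ = [1360×0.21/(4×5.67×10⁻⁸×1.89²)]^(1/4) = 137.02 K.
T₂ = [1360×0.56/(4×5.67×10⁻⁸×4.69²)]^(1/4) = 111.16 K.

T₁/T₂ ≈ 1.233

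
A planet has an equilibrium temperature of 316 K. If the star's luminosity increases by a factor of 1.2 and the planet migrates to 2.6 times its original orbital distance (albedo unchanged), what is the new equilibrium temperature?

T_eq ≈ 205 K

T_eq ∝ L^(1/4) · d^(−1/2).
T′ = 316 × 1.2^(1/4) / 2.6^(1/2) = 205 K.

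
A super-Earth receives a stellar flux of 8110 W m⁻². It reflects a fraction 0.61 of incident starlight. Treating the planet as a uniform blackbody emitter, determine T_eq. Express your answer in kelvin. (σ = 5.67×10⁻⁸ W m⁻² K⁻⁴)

Energy balance: absorbed = emitted ⇒ πR²·S(1−A) = 4πR²·σT_eq⁴, so T_eq⁴ = S(1−A)/(4σ).
T_eq = [8110 × 0.39 / (4 × 5.67×10⁻⁸)]^(1/4) = (1.39×10¹⁰)^(1/4) = 344 K.

T_eq ≈ 344 K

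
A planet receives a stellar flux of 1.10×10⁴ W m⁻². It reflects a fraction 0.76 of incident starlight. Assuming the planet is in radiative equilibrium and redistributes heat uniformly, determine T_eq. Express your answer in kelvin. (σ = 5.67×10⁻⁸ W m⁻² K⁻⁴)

T_eq ≈ 328 K

Energy balance: absorbed = emitted ⇒ πR²·S(1−A) = 4πR²·σT_eq⁴, so T_eq⁴ = S(1−A)/(4σ).
T_eq = [1.10×10⁴ × 0.24 / (4 × 5.67×10⁻⁸)]^(1/4) = (1.16×10¹⁰)^(1/4) = 328 K.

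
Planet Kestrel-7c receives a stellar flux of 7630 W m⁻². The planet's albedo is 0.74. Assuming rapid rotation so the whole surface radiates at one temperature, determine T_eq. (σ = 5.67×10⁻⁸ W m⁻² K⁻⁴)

Energy balance: absorbed = emitted ⇒ πR²·S(1−A) = 4πR²·σT_eq⁴, so T_eq⁴ = S(1−A)/(4σ).
T_eq = [7630 × 0.26 / (4 × 5.67×10⁻⁸)]^(1/4) = (8.75×10⁹)^(1/4) = 306 K.

T_eq ≈ 306 K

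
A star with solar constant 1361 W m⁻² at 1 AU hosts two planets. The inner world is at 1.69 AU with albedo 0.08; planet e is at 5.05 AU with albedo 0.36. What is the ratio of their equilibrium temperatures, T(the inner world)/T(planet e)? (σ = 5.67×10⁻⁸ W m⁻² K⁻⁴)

T₁/T₂ ≈ 1.893

T_eq = [S₀(1−A)/(4σd²)]^(1/4), so T ∝ (1−A)^(1/4) / √d.
T₁ = [1361×0.92/(4×5.67×10⁻⁸×1.69²)]^(1/4) = 209.68 K.
T₂ = [1361×0.64/(4×5.67×10⁻⁸×5.05²)]^(1/4) = 110.78 K.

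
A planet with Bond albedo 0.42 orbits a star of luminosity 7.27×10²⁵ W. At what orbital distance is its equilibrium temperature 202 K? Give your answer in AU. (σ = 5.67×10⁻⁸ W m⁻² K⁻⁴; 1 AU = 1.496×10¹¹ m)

From T_eq⁴ = L(1−A)/(16πσd²): d = √[L(1−A)/(16πσT_eq⁴)].
d = √[7.27×10²⁵ × 0.58 / (16π × 5.67×10⁻⁸ × (202)⁴)] = 9.43×10¹⁰ m = 0.630 AU.

d ≈ 0.630 AU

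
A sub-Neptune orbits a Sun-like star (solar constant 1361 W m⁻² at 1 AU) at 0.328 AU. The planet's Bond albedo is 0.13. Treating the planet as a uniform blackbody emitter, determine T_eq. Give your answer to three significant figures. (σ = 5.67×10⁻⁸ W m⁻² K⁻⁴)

Flux at 0.328 AU: S = 1361/0.328² = 1.27×10⁴ W m⁻².
Energy balance: absorbed = emitted ⇒ πR²·S(1−A) = 4πR²·σT_eq⁴, so T_eq⁴ = S(1−A)/(4σ).
T_eq = [1.27×10⁴ × 0.87 / (4 × 5.67×10⁻⁸)]^(1/4) = (4.85×10¹⁰)^(1/4) = 469 K.

T_eq ≈ 469 K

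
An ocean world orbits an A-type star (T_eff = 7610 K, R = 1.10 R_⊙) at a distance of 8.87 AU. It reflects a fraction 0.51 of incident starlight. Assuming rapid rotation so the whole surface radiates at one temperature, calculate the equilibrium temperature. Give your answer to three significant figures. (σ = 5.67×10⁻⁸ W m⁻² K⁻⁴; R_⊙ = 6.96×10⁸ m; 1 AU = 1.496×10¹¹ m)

T_eq ≈ 108 K

R_⋆ = 1.10 × 6.96×10⁸ = 7.66×10⁸ m.
d = 8.87 AU = 1.33×10¹² m.
L = 4πR_⋆²σT_⋆⁴ = 4π(7.66×10⁸)² × 5.67×10⁻⁸ × (7610)⁴ = 1.40×10²⁷ W.
S = L/(4πd²) = 63.3 W m⁻².
Energy balance: absorbed = emitted ⇒ πR²·S(1−A) = 4πR²·σT_eq⁴, so T_eq⁴ = S(1−A)/(4σ).
T_eq = [63.3 × 0.49 / (4 × 5.67×10⁻⁸)]^(1/4) = (1.37×10⁸)^(1/4) = 108 K.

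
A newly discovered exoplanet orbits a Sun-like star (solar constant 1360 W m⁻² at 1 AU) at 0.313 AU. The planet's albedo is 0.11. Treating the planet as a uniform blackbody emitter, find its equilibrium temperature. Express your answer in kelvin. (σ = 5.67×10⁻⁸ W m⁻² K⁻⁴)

T_eq ≈ 483 K

Flux at 0.313 AU: S = 1360/0.313² = 1.39×10⁴ W m⁻².
Energy balance: absorbed = emitted ⇒ πR²·S(1−A) = 4πR²·σT_eq⁴, so T_eq⁴ = S(1−A)/(4σ).
T_eq = [1.39×10⁴ × 0.89 / (4 × 5.67×10⁻⁸)]^(1/4) = (5.45×10¹⁰)^(1/4) = 483 K.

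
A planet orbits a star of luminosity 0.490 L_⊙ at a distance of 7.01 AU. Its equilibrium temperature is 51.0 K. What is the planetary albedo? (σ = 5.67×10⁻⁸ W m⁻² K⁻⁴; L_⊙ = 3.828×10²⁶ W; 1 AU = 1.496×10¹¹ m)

A ≈ 0.89

d = 7.01 AU = 1.05×10¹² m.
L = 0.490 × 3.828×10²⁶ = 1.88×10²⁶ W.
Flux: S = L/(4πd²) = 1.88×10²⁶/(4π×(1.05×10¹²)²) = 13.6 W m⁻².
From T_eq⁴ = S(1−A)/(4σ): 1−A = 4σT_eq⁴/S.
1−A = 4 × 5.67×10⁻⁸ × (51.0)⁴ / 13.6 = 0.113.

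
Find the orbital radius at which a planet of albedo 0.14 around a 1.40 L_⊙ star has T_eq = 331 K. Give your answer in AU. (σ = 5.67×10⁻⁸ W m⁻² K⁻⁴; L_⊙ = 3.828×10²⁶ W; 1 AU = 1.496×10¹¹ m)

L = 1.40 × 3.828×10²⁶ = 5.36×10²⁶ W.
From T_eq⁴ = L(1−A)/(16πσd²): d = √[L(1−A)/(16πσT_eq⁴)].
d = √[5.36×10²⁶ × 0.86 / (16π × 5.67×10⁻⁸ × (331)⁴)] = 1.16×10¹¹ m = 0.776 AU.

d ≈ 0.776 AU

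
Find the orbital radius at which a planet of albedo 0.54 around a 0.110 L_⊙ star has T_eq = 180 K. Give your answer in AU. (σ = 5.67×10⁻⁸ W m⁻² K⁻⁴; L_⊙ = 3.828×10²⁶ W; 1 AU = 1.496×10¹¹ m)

d ≈ 0.538 AU

L = 0.110 × 3.828×10²⁶ = 4.21×10²⁵ W.
From T_eq⁴ = L(1−A)/(16πσd²): d = √[L(1−A)/(16πσT_eq⁴)].
d = √[4.21×10²⁵ × 0.46 / (16π × 5.67×10⁻⁸ × (180)⁴)] = 8.05×10¹⁰ m = 0.538 AU.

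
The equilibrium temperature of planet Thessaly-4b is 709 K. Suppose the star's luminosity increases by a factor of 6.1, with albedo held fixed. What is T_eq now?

T_eq ≈ 1110 K

T_eq ∝ L^(1/4) · d^(−1/2).
T′ = 709 × 6.1^(1/4) = 1110 K.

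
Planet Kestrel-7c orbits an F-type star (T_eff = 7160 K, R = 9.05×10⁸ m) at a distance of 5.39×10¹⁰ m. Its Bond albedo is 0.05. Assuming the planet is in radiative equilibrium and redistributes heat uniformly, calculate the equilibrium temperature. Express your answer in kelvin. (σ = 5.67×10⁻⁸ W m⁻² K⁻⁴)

L = 4πR_⋆²σT_⋆⁴ = 4π(9.05×10⁸)² × 5.67×10⁻⁸ × (7160)⁴ = 1.53×10²⁷ W.
S = L/(4πd²) = 4.20×10⁴ W m⁻².
Energy balance: absorbed = emitted ⇒ πR²·S(1−A) = 4πR²·σT_eq⁴, so T_eq⁴ = S(1−A)/(4σ).
T_eq = [4.20×10⁴ × 0.95 / (4 × 5.67×10⁻⁸)]^(1/4) = (1.76×10¹¹)^(1/4) = 648 K.

T_eq ≈ 648 K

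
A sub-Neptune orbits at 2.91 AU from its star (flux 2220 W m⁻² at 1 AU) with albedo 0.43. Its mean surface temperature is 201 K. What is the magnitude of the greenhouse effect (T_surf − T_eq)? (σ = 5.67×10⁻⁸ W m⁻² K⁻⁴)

ΔT ≈ 40.8 K

S = 2220/2.91² = 262.2 W m⁻².
T_eq = [S(1−A)/(4σ)]^(1/4) = [262.2×0.57/(4×5.67×10⁻⁸)]^(1/4) = 160.2 K.
ΔT = T_surf − T_eq = 201 − 160.2.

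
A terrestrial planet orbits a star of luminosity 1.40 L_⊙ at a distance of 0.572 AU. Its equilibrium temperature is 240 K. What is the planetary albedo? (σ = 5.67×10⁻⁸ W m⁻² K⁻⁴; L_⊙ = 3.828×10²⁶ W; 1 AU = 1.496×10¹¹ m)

d = 0.572 AU = 8.56×10¹⁰ m.
L = 1.40 × 3.828×10²⁶ = 5.36×10²⁶ W.
Flux: S = L/(4πd²) = 5.36×10²⁶/(4π×(8.56×10¹⁰)²) = 5820 W m⁻².
From T_eq⁴ = S(1−A)/(4σ): 1−A = 4σT_eq⁴/S.
1−A = 4 × 5.67×10⁻⁸ × (240)⁴ / 5820 = 0.129.

A ≈ 0.87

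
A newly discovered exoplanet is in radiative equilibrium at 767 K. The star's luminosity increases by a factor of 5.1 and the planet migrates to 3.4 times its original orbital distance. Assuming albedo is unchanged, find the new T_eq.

T_eq ≈ 625 K

T_eq ∝ L^(1/4) · d^(−1/2).
T′ = 767 × 5.1^(1/4) / 3.4^(1/2) = 625 K.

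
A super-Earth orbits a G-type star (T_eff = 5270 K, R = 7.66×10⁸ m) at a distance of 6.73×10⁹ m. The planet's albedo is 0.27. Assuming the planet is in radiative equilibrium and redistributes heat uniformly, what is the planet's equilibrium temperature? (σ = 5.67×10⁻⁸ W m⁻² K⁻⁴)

L = 4πR_⋆²σT_⋆⁴ = 4π(7.66×10⁸)² × 5.67×10⁻⁸ × (5270)⁴ = 3.22×10²⁶ W.
S = L/(4πd²) = 5.67×10⁵ W m⁻².
Energy balance: absorbed = emitted ⇒ πR²·S(1−A) = 4πR²·σT_eq⁴, so T_eq⁴ = S(1−A)/(4σ).
T_eq = [5.67×10⁵ × 0.73 / (4 × 5.67×10⁻⁸)]^(1/4) = (1.82×10¹²)^(1/4) = 1160 K.

T_eq ≈ 1160 K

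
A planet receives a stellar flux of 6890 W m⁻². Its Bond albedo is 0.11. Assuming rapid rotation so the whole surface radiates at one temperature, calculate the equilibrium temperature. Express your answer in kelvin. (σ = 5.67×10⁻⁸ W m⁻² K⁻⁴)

Energy balance: absorbed = emitted ⇒ πR²·S(1−A) = 4πR²·σT_eq⁴, so T_eq⁴ = S(1−A)/(4σ).
T_eq = [6890 × 0.89 / (4 × 5.67×10⁻⁸)]^(1/4) = (2.70×10¹⁰)^(1/4) = 406 K.

T_eq ≈ 406 K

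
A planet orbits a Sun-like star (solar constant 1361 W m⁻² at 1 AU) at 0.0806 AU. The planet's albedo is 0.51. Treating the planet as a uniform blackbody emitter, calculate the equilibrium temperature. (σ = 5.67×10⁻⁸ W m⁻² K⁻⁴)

Flux at 0.0806 AU: S = 1361/0.0806² = 2.10×10⁵ W m⁻².
Energy balance: absorbed = emitted ⇒ πR²·S(1−A) = 4πR²·σT_eq⁴, so T_eq⁴ = S(1−A)/(4σ).
T_eq = [2.10×10⁵ × 0.49 / (4 × 5.67×10⁻⁸)]^(1/4) = (4.53×10¹¹)^(1/4) = 820 K.

T_eq ≈ 820 K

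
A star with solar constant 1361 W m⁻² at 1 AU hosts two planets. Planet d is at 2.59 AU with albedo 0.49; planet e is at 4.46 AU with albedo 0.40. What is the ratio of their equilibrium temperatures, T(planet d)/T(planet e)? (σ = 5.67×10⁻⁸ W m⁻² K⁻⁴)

T₁/T₂ ≈ 1.260

T_eq = [S₀(1−A)/(4σd²)]^(1/4), so T ∝ (1−A)^(1/4) / √d.
T₁ = [1361×0.51/(4×5.67×10⁻⁸×2.59²)]^(1/4) = 146.15 K.
T₂ = [1361×0.60/(4×5.67×10⁻⁸×4.46²)]^(1/4) = 115.99 K.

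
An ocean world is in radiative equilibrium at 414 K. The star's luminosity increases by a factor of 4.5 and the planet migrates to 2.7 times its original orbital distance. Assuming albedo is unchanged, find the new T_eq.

T_eq ∝ L^(1/4) · d^(−1/2).
T′ = 414 × 4.5^(1/4) / 2.7^(1/2) = 367 K.

T_eq ≈ 367 K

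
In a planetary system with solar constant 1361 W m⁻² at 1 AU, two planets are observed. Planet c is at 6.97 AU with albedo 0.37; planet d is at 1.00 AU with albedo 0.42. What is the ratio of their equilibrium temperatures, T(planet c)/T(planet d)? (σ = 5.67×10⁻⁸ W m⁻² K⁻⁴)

T_eq = [S₀(1−A)/(4σd²)]^(1/4), so T ∝ (1−A)^(1/4) / √d.
T₁ = [1361×0.63/(4×5.67×10⁻⁸×6.97²)]^(1/4) = 93.92 K.
T₂ = [1361×0.58/(4×5.67×10⁻⁸×1.00²)]^(1/4) = 242.89 K.

T₁/T₂ ≈ 0.387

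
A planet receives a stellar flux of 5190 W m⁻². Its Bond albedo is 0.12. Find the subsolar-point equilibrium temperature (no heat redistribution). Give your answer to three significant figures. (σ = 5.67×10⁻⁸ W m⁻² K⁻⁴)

At the subsolar point the surface absorbs S(1−A) and emits σT⁴ per unit area — no factor of 4, since only the local patch is in balance.
T = [5190 × 0.88 / 5.67×10⁻⁸]^(1/4) = (8.06×10¹⁰)^(1/4) = 533 K.

T_ss ≈ 533 K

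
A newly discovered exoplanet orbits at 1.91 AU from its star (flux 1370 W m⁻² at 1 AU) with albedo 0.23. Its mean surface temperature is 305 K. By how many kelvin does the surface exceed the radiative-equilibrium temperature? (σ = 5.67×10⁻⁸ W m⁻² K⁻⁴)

ΔT ≈ 116.0 K

S = 1370/1.91² = 375.5 W m⁻².
T_eq = [S(1−A)/(4σ)]^(1/4) = [375.5×0.77/(4×5.67×10⁻⁸)]^(1/4) = 189.0 K.
ΔT = T_surf − T_eq = 305 − 189.0.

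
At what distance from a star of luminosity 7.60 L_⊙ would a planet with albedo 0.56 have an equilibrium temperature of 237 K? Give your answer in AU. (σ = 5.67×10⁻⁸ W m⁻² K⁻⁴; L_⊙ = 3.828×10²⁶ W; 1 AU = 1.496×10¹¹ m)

d ≈ 2.52 AU

L = 7.60 × 3.828×10²⁶ = 2.91×10²⁷ W.
From T_eq⁴ = L(1−A)/(16πσd²): d = √[L(1−A)/(16πσT_eq⁴)].
d = √[2.91×10²⁷ × 0.44 / (16π × 5.67×10⁻⁸ × (237)⁴)] = 3.77×10¹¹ m = 2.52 AU.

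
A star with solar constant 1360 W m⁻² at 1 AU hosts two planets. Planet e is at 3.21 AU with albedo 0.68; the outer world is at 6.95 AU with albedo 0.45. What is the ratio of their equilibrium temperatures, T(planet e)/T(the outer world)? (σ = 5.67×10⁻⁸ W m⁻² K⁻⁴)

T_eq = [S₀(1−A)/(4σd²)]^(1/4), so T ∝ (1−A)^(1/4) / √d.
T₁ = [1360×0.32/(4×5.67×10⁻⁸×3.21²)]^(1/4) = 116.82 K.
T₂ = [1360×0.55/(4×5.67×10⁻⁸×6.95²)]^(1/4) = 90.90 K.

T₁/T₂ ≈ 1.285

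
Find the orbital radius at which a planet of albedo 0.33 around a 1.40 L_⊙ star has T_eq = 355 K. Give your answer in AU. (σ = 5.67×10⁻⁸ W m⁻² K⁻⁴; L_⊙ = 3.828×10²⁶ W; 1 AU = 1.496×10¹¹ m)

L = 1.40 × 3.828×10²⁶ = 5.36×10²⁶ W.
From T_eq⁴ = L(1−A)/(16πσd²): d = √[L(1−A)/(16πσT_eq⁴)].
d = √[5.36×10²⁶ × 0.67 / (16π × 5.67×10⁻⁸ × (355)⁴)] = 8.91×10¹⁰ m = 0.595 AU.

d ≈ 0.595 AU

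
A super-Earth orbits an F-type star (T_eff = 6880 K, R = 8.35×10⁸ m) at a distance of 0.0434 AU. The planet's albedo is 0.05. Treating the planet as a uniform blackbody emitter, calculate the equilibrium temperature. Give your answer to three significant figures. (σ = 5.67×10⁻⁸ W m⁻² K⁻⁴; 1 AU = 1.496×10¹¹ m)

T_eq ≈ 1720 K

d = 0.0434 AU = 6.49×10⁹ m.
L = 4πR_⋆²σT_⋆⁴ = 4π(8.35×10⁸)² × 5.67×10⁻⁸ × (6880)⁴ = 1.11×10²⁷ W.
S = L/(4πd²) = 2.10×10⁶ W m⁻².
Energy balance: absorbed = emitted ⇒ πR²·S(1−A) = 4πR²·σT_eq⁴, so T_eq⁴ = S(1−A)/(4σ).
T_eq = [2.10×10⁶ × 0.95 / (4 × 5.67×10⁻⁸)]^(1/4) = (8.80×10¹²)^(1/4) = 1720 K.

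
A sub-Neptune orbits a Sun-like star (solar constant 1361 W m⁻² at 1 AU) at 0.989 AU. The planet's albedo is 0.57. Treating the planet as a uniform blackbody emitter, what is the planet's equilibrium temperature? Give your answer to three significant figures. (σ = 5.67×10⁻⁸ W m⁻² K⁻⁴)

Flux at 0.989 AU: S = 1361/0.989² = 1390 W m⁻².
Energy balance: absorbed = emitted ⇒ πR²·S(1−A) = 4πR²·σT_eq⁴, so T_eq⁴ = S(1−A)/(4σ).
T_eq = [1390 × 0.43 / (4 × 5.67×10⁻⁸)]^(1/4) = (2.64×10⁹)^(1/4) = 227 K.

T_eq ≈ 227 K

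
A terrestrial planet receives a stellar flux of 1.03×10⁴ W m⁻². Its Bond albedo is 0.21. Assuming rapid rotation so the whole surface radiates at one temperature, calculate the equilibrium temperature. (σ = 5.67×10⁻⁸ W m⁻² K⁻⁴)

T_eq ≈ 435 K

Energy balance: absorbed = emitted ⇒ πR²·S(1−A) = 4πR²·σT_eq⁴, so T_eq⁴ = S(1−A)/(4σ).
T_eq = [1.03×10⁴ × 0.79 / (4 × 5.67×10⁻⁸)]^(1/4) = (3.59×10¹⁰)^(1/4) = 435 K.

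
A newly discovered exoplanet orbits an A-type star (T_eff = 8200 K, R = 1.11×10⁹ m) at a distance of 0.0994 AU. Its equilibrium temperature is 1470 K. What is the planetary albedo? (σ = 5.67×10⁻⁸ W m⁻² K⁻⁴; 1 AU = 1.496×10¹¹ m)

A ≈ 0.26

d = 0.0994 AU = 1.49×10¹⁰ m.
L = 4πR_⋆²σT_⋆⁴ = 4π(1.11×10⁹)² × 5.67×10⁻⁸ × (8200)⁴ = 3.97×10²⁷ W.
S = L/(4πd²) = 1.43×10⁶ W m⁻².
From T_eq⁴ = S(1−A)/(4σ): 1−A = 4σT_eq⁴/S.
1−A = 4 × 5.67×10⁻⁸ × (1470)⁴ / 1.43×10⁶ = 0.741.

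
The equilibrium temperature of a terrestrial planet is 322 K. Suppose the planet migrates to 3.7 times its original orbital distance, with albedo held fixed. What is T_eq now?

T_eq ∝ L^(1/4) · d^(−1/2).
T′ = 322 / 3.7^(1/2) = 167 K.

T_eq ≈ 167 K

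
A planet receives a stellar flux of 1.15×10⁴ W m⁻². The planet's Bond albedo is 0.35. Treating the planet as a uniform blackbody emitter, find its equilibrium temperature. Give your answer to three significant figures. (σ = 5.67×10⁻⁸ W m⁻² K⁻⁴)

Energy balance: absorbed = emitted ⇒ πR²·S(1−A) = 4πR²·σT_eq⁴, so T_eq⁴ = S(1−A)/(4σ).
T_eq = [1.15×10⁴ × 0.65 / (4 × 5.67×10⁻⁸)]^(1/4) = (3.30×10¹⁰)^(1/4) = 426 K.

T_eq ≈ 426 K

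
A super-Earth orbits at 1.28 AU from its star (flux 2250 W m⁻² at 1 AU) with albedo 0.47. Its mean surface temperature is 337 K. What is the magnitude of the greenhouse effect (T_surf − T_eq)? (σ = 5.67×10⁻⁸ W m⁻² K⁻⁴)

S = 2250/1.28² = 1373 W m⁻².
T_eq = [S(1−A)/(4σ)]^(1/4) = [1373×0.53/(4×5.67×10⁻⁸)]^(1/4) = 238.0 K.
ΔT = T_surf − T_eq = 337 − 238.0.

ΔT ≈ 99.0 K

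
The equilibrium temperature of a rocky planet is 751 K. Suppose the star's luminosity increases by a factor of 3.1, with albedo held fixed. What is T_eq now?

T_eq ∝ L^(1/4) · d^(−1/2).
T′ = 751 × 3.1^(1/4) = 997 K.

T_eq ≈ 997 K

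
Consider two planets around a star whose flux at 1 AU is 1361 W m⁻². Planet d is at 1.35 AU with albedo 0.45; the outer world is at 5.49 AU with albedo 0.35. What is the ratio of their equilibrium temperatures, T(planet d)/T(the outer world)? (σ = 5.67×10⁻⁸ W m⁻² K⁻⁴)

T_eq = [S₀(1−A)/(4σd²)]^(1/4), so T ∝ (1−A)^(1/4) / √d.
T₁ = [1361×0.55/(4×5.67×10⁻⁸×1.35²)]^(1/4) = 206.29 K.
T₂ = [1361×0.65/(4×5.67×10⁻⁸×5.49²)]^(1/4) = 106.66 K.

T₁/T₂ ≈ 1.934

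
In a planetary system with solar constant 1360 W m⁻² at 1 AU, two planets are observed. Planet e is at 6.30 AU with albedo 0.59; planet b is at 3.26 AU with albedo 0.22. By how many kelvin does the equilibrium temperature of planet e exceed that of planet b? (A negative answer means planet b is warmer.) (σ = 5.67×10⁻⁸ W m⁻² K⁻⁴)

T_eq = [S₀(1−A)/(4σd²)]^(1/4), so T ∝ (1−A)^(1/4) / √d.
T₁ = [1360×0.41/(4×5.67×10⁻⁸×6.30²)]^(1/4) = 88.72 K.
T₂ = [1360×0.78/(4×5.67×10⁻⁸×3.26²)]^(1/4) = 144.84 K.

ΔT ≈ -56.1 K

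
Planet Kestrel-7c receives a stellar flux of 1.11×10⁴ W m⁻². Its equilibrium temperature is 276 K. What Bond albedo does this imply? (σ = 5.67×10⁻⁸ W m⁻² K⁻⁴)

From T_eq⁴ = S(1−A)/(4σ): 1−A = 4σT_eq⁴/S.
1−A = 4 × 5.67×10⁻⁸ × (276)⁴ / 1.11×10⁴ = 0.119.

A ≈ 0.88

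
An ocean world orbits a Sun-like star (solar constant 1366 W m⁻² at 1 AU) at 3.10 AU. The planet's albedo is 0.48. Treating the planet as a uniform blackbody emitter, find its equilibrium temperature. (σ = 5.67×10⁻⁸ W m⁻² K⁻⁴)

T_eq ≈ 134 K

Flux at 3.10 AU: S = 1366/3.10² = 142 W m⁻².
Energy balance: absorbed = emitted ⇒ πR²·S(1−A) = 4πR²·σT_eq⁴, so T_eq⁴ = S(1−A)/(4σ).
T_eq = [142 × 0.52 / (4 × 5.67×10⁻⁸)]^(1/4) = (3.26×10⁸)^(1/4) = 134 K.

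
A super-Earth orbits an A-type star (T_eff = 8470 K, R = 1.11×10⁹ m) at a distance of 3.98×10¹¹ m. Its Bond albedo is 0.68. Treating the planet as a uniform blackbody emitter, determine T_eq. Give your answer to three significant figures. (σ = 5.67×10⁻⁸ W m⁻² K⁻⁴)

L = 4πR_⋆²σT_⋆⁴ = 4π(1.11×10⁹)² × 5.67×10⁻⁸ × (8470)⁴ = 4.52×10²⁷ W.
S = L/(4πd²) = 2270 W m⁻².
Energy balance: absorbed = emitted ⇒ πR²·S(1−A) = 4πR²·σT_eq⁴, so T_eq⁴ = S(1−A)/(4σ).
T_eq = [2270 × 0.32 / (4 × 5.67×10⁻⁸)]^(1/4) = (3.20×10⁹)^(1/4) = 238 K.

T_eq ≈ 238 K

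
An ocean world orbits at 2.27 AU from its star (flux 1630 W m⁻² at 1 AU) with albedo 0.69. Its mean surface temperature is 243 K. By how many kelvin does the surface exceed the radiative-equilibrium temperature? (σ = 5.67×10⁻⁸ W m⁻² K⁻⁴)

ΔT ≈ 98.8 K

S = 1630/2.27² = 316.3 W m⁻².
T_eq = [S(1−A)/(4σ)]^(1/4) = [316.3×0.31/(4×5.67×10⁻⁸)]^(1/4) = 144.2 K.
ΔT = T_surf − T_eq = 243 − 144.2.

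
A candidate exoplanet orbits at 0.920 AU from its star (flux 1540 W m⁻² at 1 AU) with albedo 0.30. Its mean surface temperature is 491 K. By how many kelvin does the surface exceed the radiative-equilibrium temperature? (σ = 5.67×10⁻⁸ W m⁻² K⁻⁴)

ΔT ≈ 217.3 K

S = 1540/0.920² = 1819 W m⁻².
T_eq = [S(1−A)/(4σ)]^(1/4) = [1819×0.70/(4×5.67×10⁻⁸)]^(1/4) = 273.7 K.
ΔT = T_surf − T_eq = 491 − 273.7.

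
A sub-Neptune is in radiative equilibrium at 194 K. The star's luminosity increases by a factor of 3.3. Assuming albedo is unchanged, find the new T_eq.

T_eq ≈ 261 K

T_eq ∝ L^(1/4) · d^(−1/2).
T′ = 194 × 3.3^(1/4) = 261 K.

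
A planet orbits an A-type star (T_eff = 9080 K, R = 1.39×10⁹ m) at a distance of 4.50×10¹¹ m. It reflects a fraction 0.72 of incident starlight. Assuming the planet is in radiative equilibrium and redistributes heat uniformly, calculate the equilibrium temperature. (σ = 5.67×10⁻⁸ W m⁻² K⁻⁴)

T_eq ≈ 260 K

L = 4πR_⋆²σT_⋆⁴ = 4π(1.39×10⁹)² × 5.67×10⁻⁸ × (9080)⁴ = 9.36×10²⁷ W.
S = L/(4πd²) = 3680 W m⁻².
Energy balance: absorbed = emitted ⇒ πR²·S(1−A) = 4πR²·σT_eq⁴, so T_eq⁴ = S(1−A)/(4σ).
T_eq = [3680 × 0.28 / (4 × 5.67×10⁻⁸)]^(1/4) = (4.54×10⁹)^(1/4) = 260 K.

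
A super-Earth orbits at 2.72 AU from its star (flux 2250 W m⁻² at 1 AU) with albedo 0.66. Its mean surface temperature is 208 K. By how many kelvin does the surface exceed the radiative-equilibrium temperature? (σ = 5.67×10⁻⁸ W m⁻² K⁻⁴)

S = 2250/2.72² = 304.1 W m⁻².
T_eq = [S(1−A)/(4σ)]^(1/4) = [304.1×0.34/(4×5.67×10⁻⁸)]^(1/4) = 146.1 K.
ΔT = T_surf − T_eq = 208 − 146.1.

ΔT ≈ 61.9 K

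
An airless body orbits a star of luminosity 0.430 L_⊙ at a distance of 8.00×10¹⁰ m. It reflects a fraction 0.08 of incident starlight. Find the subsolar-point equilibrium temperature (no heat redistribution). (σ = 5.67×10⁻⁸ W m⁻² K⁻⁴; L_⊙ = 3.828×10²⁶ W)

L = 0.430 × 3.828×10²⁶ = 1.65×10²⁶ W.
Flux: S = L/(4πd²) = 1.65×10²⁶/(4π×(8.00×10¹⁰)²) = 2050 W m⁻².
At the subsolar point the surface absorbs S(1−A) and emits σT⁴ per unit area — no factor of 4, since only the local patch is in balance.
T = [2050 × 0.92 / 5.67×10⁻⁸]^(1/4) = (3.32×10¹⁰)^(1/4) = 427 K.

T_ss ≈ 427 K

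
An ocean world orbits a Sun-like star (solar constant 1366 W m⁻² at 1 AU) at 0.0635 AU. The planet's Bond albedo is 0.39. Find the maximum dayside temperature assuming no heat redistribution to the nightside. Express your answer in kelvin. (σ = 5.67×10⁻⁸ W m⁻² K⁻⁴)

Flux at 0.0635 AU: S = 1366/0.0635² = 3.39×10⁵ W m⁻².
With no redistribution each surface element balances locally: S(1−A) = σT⁴.
T = [3.39×10⁵ × 0.61 / 5.67×10⁻⁸]^(1/4) = (3.64×10¹²)^(1/4) = 1380 K.

T_ss ≈ 1380 K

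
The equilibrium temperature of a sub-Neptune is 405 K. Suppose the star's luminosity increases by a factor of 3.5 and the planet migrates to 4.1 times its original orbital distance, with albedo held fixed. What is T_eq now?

T_eq ≈ 274 K

T_eq ∝ L^(1/4) · d^(−1/2).
T′ = 405 × 3.5^(1/4) / 4.1^(1/2) = 274 K.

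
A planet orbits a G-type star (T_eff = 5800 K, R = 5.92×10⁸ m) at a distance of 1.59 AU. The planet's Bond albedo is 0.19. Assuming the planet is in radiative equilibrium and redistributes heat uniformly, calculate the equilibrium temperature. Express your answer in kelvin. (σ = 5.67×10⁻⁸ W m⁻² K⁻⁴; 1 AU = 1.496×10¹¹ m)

d = 1.59 AU = 2.38×10¹¹ m.
L = 4πR_⋆²σT_⋆⁴ = 4π(5.92×10⁸)² × 5.67×10⁻⁸ × (5800)⁴ = 2.83×10²⁶ W.
S = L/(4πd²) = 397 W m⁻².
Energy balance: absorbed = emitted ⇒ πR²·S(1−A) = 4πR²·σT_eq⁴, so T_eq⁴ = S(1−A)/(4σ).
T_eq = [397 × 0.81 / (4 × 5.67×10⁻⁸)]^(1/4) = (1.42×10⁹)^(1/4) = 194 K.

T_eq ≈ 194 K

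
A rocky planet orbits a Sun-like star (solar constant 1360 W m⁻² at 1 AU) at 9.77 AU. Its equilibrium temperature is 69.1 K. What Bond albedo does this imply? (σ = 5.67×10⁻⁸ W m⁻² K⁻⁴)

A ≈ 0.64

Flux at 9.77 AU: S = 1360/9.77² = 14.2 W m⁻².
From T_eq⁴ = S(1−A)/(4σ): 1−A = 4σT_eq⁴/S.
1−A = 4 × 5.67×10⁻⁸ × (69.1)⁴ / 14.2 = 0.363.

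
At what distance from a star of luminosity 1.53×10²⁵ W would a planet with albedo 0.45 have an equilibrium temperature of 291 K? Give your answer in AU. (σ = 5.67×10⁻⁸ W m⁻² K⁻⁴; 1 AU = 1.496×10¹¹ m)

d ≈ 0.136 AU

From T_eq⁴ = L(1−A)/(16πσd²): d = √[L(1−A)/(16πσT_eq⁴)].
d = √[1.53×10²⁵ × 0.55 / (16π × 5.67×10⁻⁸ × (291)⁴)] = 2.03×10¹⁰ m = 0.136 AU.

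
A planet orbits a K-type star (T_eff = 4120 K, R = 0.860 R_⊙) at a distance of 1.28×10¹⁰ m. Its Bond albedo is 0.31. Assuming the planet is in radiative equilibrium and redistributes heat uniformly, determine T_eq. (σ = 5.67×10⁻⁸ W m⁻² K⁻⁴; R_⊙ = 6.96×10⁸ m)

T_eq ≈ 574 K

R_⋆ = 0.860 × 6.96×10⁸ = 5.99×10⁸ m.
L = 4πR_⋆²σT_⋆⁴ = 4π(5.99×10⁸)² × 5.67×10⁻⁸ × (4120)⁴ = 7.36×10²⁵ W.
S = L/(4πd²) = 3.57×10⁴ W m⁻².
Energy balance: absorbed = emitted ⇒ πR²·S(1−A) = 4πR²·σT_eq⁴, so T_eq⁴ = S(1−A)/(4σ).
T_eq = [3.57×10⁴ × 0.69 / (4 × 5.67×10⁻⁸)]^(1/4) = (1.09×10¹¹)^(1/4) = 574 K.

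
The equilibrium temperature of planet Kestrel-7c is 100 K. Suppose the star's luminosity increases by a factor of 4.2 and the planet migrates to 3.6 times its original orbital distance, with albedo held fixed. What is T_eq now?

T_eq ≈ 75.5 K

T_eq ∝ L^(1/4) · d^(−1/2).
T′ = 100 × 4.2^(1/4) / 3.6^(1/2) = 75.5 K.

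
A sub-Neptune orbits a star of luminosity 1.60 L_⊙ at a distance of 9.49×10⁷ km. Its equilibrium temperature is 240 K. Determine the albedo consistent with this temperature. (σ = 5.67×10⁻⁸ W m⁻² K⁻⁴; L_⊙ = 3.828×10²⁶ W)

A ≈ 0.86

d = 9.49×10⁷ km = 9.49×10¹⁰ m.
L = 1.60 × 3.828×10²⁶ = 6.12×10²⁶ W.
Flux: S = L/(4πd²) = 6.12×10²⁶/(4π×(9.49×10¹⁰)²) = 5410 W m⁻².
From T_eq⁴ = S(1−A)/(4σ): 1−A = 4σT_eq⁴/S.
1−A = 4 × 5.67×10⁻⁸ × (240)⁴ / 5410 = 0.139.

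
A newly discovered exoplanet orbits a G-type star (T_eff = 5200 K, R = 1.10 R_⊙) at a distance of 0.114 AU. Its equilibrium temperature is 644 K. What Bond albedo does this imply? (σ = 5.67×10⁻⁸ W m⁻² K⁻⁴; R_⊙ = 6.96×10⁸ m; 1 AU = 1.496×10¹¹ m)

R_⋆ = 1.10 × 6.96×10⁸ = 7.66×10⁸ m.
d = 0.114 AU = 1.71×10¹⁰ m.
L = 4πR_⋆²σT_⋆⁴ = 4π(7.66×10⁸)² × 5.67×10⁻⁸ × (5200)⁴ = 3.05×10²⁶ W.
S = L/(4πd²) = 8.35×10⁴ W m⁻².
From T_eq⁴ = S(1−A)/(4σ): 1−A = 4σT_eq⁴/S.
1−A = 4 × 5.67×10⁻⁸ × (644)⁴ / 8.35×10⁴ = 0.467.

A ≈ 0.53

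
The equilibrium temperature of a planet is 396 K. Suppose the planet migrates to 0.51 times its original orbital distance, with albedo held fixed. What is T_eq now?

T_eq ≈ 555 K

T_eq ∝ L^(1/4) · d^(−1/2).
T′ = 396 / 0.51^(1/2) = 555 K.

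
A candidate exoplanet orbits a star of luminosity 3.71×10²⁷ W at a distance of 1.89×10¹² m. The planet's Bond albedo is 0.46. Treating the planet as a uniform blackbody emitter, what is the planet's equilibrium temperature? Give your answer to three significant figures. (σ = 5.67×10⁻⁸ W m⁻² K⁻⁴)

T_eq ≈ 118 K

Flux: S = L/(4πd²) = 3.71×10²⁷/(4π×(1.89×10¹²)²) = 82.6 W m⁻².
Energy balance: absorbed = emitted ⇒ πR²·S(1−A) = 4πR²·σT_eq⁴, so T_eq⁴ = S(1−A)/(4σ).
T_eq = [82.6 × 0.54 / (4 × 5.67×10⁻⁸)]^(1/4) = (1.97×10⁸)^(1/4) = 118 K.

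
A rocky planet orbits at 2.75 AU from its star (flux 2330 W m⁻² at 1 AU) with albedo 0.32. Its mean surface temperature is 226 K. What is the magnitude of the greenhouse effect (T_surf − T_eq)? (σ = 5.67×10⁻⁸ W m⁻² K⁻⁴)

ΔT ≈ 51.7 K

S = 2330/2.75² = 308.1 W m⁻².
T_eq = [S(1−A)/(4σ)]^(1/4) = [308.1×0.68/(4×5.67×10⁻⁸)]^(1/4) = 174.3 K.
ΔT = T_surf − T_eq = 226 − 174.3.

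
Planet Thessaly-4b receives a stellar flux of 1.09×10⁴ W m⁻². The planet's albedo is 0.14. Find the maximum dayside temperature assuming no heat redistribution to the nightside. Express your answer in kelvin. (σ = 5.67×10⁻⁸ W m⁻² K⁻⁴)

With no redistribution each surface element balances locally: S(1−A) = σT⁴.
T = [1.09×10⁴ × 0.86 / 5.67×10⁻⁸]^(1/4) = (1.65×10¹¹)^(1/4) = 638 K.

T_ss ≈ 638 K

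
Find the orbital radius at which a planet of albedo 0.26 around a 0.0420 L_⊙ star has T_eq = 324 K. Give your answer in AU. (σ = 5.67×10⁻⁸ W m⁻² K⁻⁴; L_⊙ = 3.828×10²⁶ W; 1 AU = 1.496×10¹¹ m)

L = 0.0420 × 3.828×10²⁶ = 1.61×10²⁵ W.
From T_eq⁴ = L(1−A)/(16πσd²): d = √[L(1−A)/(16πσT_eq⁴)].
d = √[1.61×10²⁵ × 0.74 / (16π × 5.67×10⁻⁸ × (324)⁴)] = 1.95×10¹⁰ m = 0.130 AU.

d ≈ 0.130 AU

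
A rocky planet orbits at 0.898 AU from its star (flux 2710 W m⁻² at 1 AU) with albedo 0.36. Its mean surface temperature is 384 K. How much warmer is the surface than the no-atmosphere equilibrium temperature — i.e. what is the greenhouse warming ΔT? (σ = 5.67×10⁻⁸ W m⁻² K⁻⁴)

ΔT ≈ 71.9 K

S = 2710/0.898² = 3361 W m⁻².
T_eq = [S(1−A)/(4σ)]^(1/4) = [3361×0.64/(4×5.67×10⁻⁸)]^(1/4) = 312.1 K.
ΔT = T_surf − T_eq = 384 − 312.1.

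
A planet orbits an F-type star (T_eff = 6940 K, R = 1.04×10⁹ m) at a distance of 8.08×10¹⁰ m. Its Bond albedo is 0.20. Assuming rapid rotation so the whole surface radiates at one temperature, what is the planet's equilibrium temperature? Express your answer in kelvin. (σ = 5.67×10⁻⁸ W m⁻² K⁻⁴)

L = 4πR_⋆²σT_⋆⁴ = 4π(1.04×10⁹)² × 5.67×10⁻⁸ × (6940)⁴ = 1.79×10²⁷ W.
S = L/(4πd²) = 2.18×10⁴ W m⁻².
Energy balance: absorbed = emitted ⇒ πR²·S(1−A) = 4πR²·σT_eq⁴, so T_eq⁴ = S(1−A)/(4σ).
T_eq = [2.18×10⁴ × 0.80 / (4 × 5.67×10⁻⁸)]^(1/4) = (7.69×10¹⁰)^(1/4) = 527 K.

T_eq ≈ 527 K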